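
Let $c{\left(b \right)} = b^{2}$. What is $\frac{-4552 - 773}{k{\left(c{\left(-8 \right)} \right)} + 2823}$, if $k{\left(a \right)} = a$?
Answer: $- \frac{5325}{2887} \approx -1.8445$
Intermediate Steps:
$\frac{-4552 - 773}{k{\left(c{\left(-8 \right)} \right)} + 2823} = \frac{-4552 - 773}{\left(-8\right)^{2} + 2823} = - \frac{5325}{64 + 2823} = - \frac{5325}{2887}$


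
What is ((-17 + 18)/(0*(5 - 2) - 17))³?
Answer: -1/4913 ≈ -0.00020354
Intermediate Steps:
((-17 + 18)/(0*(5 - 2) - 17))³ = (1/(0*3 - 17))³ = (1/(0 - 17))³ = (1/(-17))³ = (1*(-1/17))³ = (-1/17)³ = -1/4913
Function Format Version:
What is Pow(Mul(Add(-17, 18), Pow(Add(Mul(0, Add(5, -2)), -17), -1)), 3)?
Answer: Rational(-1, 4913) ≈ -0.00020354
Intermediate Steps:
Pow(Mul(Add(-17, 18), Pow(Add(Mul(0, Add(5, -2)), -17), -1)), 3) = Pow(Mul(1, Pow(Add(Mul(0, 3), -17), -1)), 3) = Pow(Mul(1, Pow(Add(0, -17), -1)), 3) = Pow(Mul(1, Pow(-17, -1)), 3) = Pow(Mul(1, Rational(-1, 17)), 3) = Pow(Rational(-1, 17), 3) = Rational(-1, 4913)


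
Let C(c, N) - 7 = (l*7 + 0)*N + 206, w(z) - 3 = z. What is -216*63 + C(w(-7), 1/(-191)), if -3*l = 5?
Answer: -7675300/573 ≈ -13395.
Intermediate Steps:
w(z) = 3 + z
l = -5/3 (l = -⅓*5 = -5/3 ≈ -1.6667)
C(c, N) = 213 - 35*N/3 (C(c, N) = 7 + ((-5/3*7 + 0)*N + 206) = 7 + ((-35/3 + 0)*N + 206) = 7 + (-35*N/3 + 206) = 7 + (206 - 35*N/3) = 213 - 35*N/3)
-216*63 + C(w(-7), 1/(-191)) = -216*63 + (213 - 35/3/(-191)) = -13608 + (213 - 35/3*(-1/191)) = -13608 + (213 + 35/573) = -13608 + 122084/573 = -7675300/573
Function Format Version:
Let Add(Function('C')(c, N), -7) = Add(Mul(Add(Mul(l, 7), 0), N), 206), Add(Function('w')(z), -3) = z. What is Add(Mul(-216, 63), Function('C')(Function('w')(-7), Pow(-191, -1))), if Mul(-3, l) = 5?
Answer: Rational(-7675300, 573) ≈ -13395.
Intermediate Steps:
Function('w')(z) = Add(3, z)
l = Rational(-5, 3) (l = Mul(Rational(-1, 3), 5) = Rational(-5, 3) ≈ -1.6667)
Function('C')(c, N) = Add(213, Mul(Rational(-35, 3), N)) (Function('C')(c, N) = Add(7, Add(Mul(Add(Mul(Rational(-5, 3), 7), 0), N), 206)) = Add(7, Add(Mul(Add(Rational(-35, 3), 0), N), 206)) = Add(7, Add(Mul(Rational(-35, 3), N), 206)) = Add(7, Add(206, Mul(Rational(-35, 3), N))) = Add(213, Mul(Rational(-35, 3), N)))
Add(Mul(-216, 63), Function('C')(Function('w')(-7), Pow(-191, -1))) = Add(Mul(-216, 63), Add(213, Mul(Rational(-35, 3), Pow(-191, -1)))) = Add(-13608, Add(213, Mul(Rational(-35, 3), Rational(-1, 191)))) = Add(-13608, Add(213, Rational(35, 573))) = Add(-13608, Rational(122084, 573)) = Rational(-7675300, 573)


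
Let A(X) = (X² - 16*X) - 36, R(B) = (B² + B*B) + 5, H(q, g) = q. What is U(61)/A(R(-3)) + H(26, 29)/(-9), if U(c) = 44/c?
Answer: -197854/68625 ≈ -2.8831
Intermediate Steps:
R(B) = 5 + 2*B² (R(B) = (B² + B²) + 5 = 2*B² + 5 = 5 + 2*B²)
A(X) = -36 + X² - 16*X
U(61)/A(R(-3)) + H(26, 29)/(-9) = (44/61)/(-36 + (5 + 2*(-3)²)² - 16*(5 + 2*(-3)²)) + 26/(-9) = (44*(1/61))/(-36 + (5 + 2*9)² - 16*(5 + 2*9)) + 26*(-⅑) = 44/(61*(-36 + (5 + 18)² - 16*(5 + 18))) - 26/9 = 44/(61*(-36 + 23² - 16*23)) - 26/9 = 44/(61*(-36 + 529 - 368)) - 26/9 = (44/61)/125 - 26/9 = (44/61)*(1/125) - 26/9 = 44/7625 - 26/9 = -197854/68625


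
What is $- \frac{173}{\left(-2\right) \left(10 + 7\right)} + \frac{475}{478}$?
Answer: $\frac{24711}{4063} \approx 6.082$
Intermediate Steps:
$- \frac{173}{\left(-2\right) \left(10 + 7\right)} + \frac{475}{478} = - \frac{173}{\left(-2\right) 17} + 475 \cdot \frac{1}{478} = - \frac{173}{-34} + \frac{475}{478} = \left(-173\right) \left(- \frac{1}{34}\right) + \frac{475}{478} = \frac{173}{34} + \frac{475}{478} = \frac{24711}{4063}$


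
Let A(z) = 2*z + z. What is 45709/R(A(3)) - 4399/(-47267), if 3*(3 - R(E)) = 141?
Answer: -196393977/189068 ≈ -1038.7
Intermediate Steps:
A(z) = 3*z
R(E) = -44 (R(E) = 3 - ⅓*141 = 3 - 47 = -44)
45709/R(A(3)) - 4399/(-47267) = 45709/(-44) - 4399/(-47267) = 45709*(-1/44) - 4399*(-1/47267) = -45709/44 + 4399/47267 = -196393977/189068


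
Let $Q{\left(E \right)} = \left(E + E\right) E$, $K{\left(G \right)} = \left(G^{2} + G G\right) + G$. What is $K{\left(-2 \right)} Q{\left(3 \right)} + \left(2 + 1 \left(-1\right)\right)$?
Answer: $109$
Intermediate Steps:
$K{\left(G \right)} = G + 2 G^{2}$ ($K{\left(G \right)} = \left(G^{2} + G^{2}\right) + G = 2 G^{2} + G = G + 2 G^{2}$)
$Q{\left(E \right)} = 2 E^{2}$ ($Q{\left(E \right)} = 2 E E = 2 E^{2}$)
$K{\left(-2 \right)} Q{\left(3 \right)} + \left(2 + 1 \left(-1\right)\right) = - 2 \left(1 + 2 \left(-2\right)\right) 2 \cdot 3^{2} + \left(2 + 1 \left(-1\right)\right) = - 2 \left(1 - 4\right) 2 \cdot 9 + \left(2 - 1\right) = \left(-2\right) \left(-3\right) 18 + 1 = 6 \cdot 18 + 1 = 108 + 1 = 109$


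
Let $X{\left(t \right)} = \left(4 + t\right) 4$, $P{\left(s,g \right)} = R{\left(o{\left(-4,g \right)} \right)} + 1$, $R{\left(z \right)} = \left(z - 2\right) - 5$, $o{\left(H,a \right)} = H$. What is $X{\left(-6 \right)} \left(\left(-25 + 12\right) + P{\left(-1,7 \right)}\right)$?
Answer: $184$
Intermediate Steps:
$R{\left(z \right)} = -7 + z$ ($R{\left(z \right)} = \left(-2 + z\right) - 5 = -7 + z$)
$P{\left(s,g \right)} = -10$ ($P{\left(s,g \right)} = \left(-7 - 4\right) + 1 = -11 + 1 = -10$)
$X{\left(t \right)} = 16 + 4 t$
$X{\left(-6 \right)} \left(\left(-25 + 12\right) + P{\left(-1,7 \right)}\right) = \left(16 + 4 \left(-6\right)\right) \left(\left(-25 + 12\right) - 10\right) = \left(16 - 24\right) \left(-13 - 10\right) = \left(-8\right) \left(-23\right) = 184$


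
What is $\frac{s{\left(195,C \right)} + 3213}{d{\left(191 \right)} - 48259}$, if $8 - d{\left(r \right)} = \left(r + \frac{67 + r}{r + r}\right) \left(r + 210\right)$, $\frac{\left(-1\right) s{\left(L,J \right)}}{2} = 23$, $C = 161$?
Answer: $- \frac{604897}{23896551} \approx -0.025313$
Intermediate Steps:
$s{\left(L,J \right)} = -46$ ($s{\left(L,J \right)} = \left(-2\right) 23 = -46$)
$d{\left(r \right)} = 8 - \left(210 + r\right) \left(r + \frac{67 + r}{2 r}\right)$ ($d{\left(r \right)} = 8 - \left(r + \frac{67 + r}{r + r}\right) \left(r + 210\right) = 8 - \left(r + \frac{67 + r}{2 r}\right) \left(210 + r\right) = 8 - \left(210 + r\right) \left(r + \frac{67 + r}{2 r}\right)$)
$\frac{s{\left(195,C \right)} + 3213}{d{\left(191 \right)} - 48259} = \frac{-46 + 3213}{\left(- \frac{261}{2} - 191^{2} - \frac{7035}{191} - \frac{80411}{2}\right) - 48259} = \frac{3167}{\left(- \frac{261}{2} - 36481 - \frac{7035}{191} - \frac{80411}{2}\right) - 48259} = \frac{3167}{- \frac{14679082}{191} - 48259} = \frac{3167}{- \frac{23896551}{191}} = 3167 \left(- \frac{191}{23896551}\right) = - \frac{604897}{23896551}$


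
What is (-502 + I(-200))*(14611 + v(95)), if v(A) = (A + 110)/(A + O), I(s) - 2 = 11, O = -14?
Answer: -192942448/27 ≈ -7.1460e+6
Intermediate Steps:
I(s) = 13 (I(s) = 2 + 11 = 13)
v(A) = (110 + A)/(-14 + A) (v(A) = (A + 110)/(A - 14) = (110 + A)/(-14 + A))
(-502 + I(-200))*(14611 + v(95)) = (-502 + 13)*(14611 + (110 + 95)/(-14 + 95)) = -489*(14611 + 205/81) = -489*1183696/81 = -192942448/27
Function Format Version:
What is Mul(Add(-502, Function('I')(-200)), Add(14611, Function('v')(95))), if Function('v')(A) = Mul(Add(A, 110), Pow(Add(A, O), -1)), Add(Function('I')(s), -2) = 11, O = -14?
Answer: Rational(-192942448, 27) ≈ -7.1460e+6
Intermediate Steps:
Function('I')(s) = 13 (Function('I')(s) = Add(2, 11) = 13)
Function('v')(A) = Mul(Pow(Add(-14, A), -1), Add(110, A)) (Function('v')(A) = Mul(Add(A, 110), Pow(Add(A, -14), -1)) = Mul(Add(110, A), Pow(Add(-14, A), -1)) = Mul(Pow(Add(-14, A), -1), Add(110, A)))
Mul(Add(-502, Function('I')(-200)), Add(14611, Function('v')(95))) = Mul(Add(-502, 13), Add(14611, Mul(Pow(Add(-14, 95), -1), Add(110, 95)))) = Mul(-489, Add(14611, Mul(Pow(81, -1), 205))) = Mul(-489, Add(14611, Mul(Rational(1, 81), 205))) = Mul(-489, Add(14611, Rational(205, 81))) = Mul(-489, Rational(1183696, 81)) = Rational(-192942448, 27)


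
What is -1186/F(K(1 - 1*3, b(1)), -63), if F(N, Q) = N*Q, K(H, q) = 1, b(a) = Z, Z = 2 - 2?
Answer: 1186/63 ≈ 18.825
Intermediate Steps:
Z = 0
b(a) = 0
-1186/F(K(1 - 1*3, b(1)), -63) = -1186/(1*(-63)) = -1186/(-63) = -1186*(-1/63) = 1186/63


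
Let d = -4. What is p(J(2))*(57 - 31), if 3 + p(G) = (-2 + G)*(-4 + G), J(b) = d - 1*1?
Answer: 1560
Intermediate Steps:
J(b) = -5 (J(b) = -4 - 1*1 = -4 - 1 = -5)
p(G) = -3 + (-4 + G)*(-2 + G) (p(G) = -3 + (-2 + G)*(-4 + G) = -3 + (-4 + G)*(-2 + G))
p(J(2))*(57 - 31) = (5 + (-5)**2 - 6*(-5))*(57 - 31) = (5 + 25 + 30)*26 = 60*26 = 1560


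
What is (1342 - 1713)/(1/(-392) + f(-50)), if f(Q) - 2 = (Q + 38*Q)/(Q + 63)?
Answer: 145432/58017 ≈ 2.5067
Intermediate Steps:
f(Q) = 2 + 39*Q/(63 + Q) (f(Q) = 2 + (Q + 38*Q)/(Q + 63) = 2 + (39*Q)/(63 + Q) = 2 + 39*Q/(63 + Q))
(1342 - 1713)/(1/(-392) + f(-50)) = (1342 - 1713)/(1/(-392) + (126 + 41*(-50))/(63 - 50)) = -371/(-1/392 + (126 - 2050)/13) = -371/(-1/392 + (1/13)*(-1924)) = -371/(-1/392 - 148) = -371/(-58017/392) = -371*(-392/58017) = 145432/58017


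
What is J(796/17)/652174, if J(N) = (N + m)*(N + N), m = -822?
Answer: -10489688/94239143 ≈ -0.11131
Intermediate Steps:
J(N) = 2*N*(-822 + N) (J(N) = (N - 822)*(N + N) = (-822 + N)*(2*N) = 2*N*(-822 + N))
J(796/17)/652174 = (2*(796/17)*(-822 + 796/17))/652174 = (2*(796*(1/17))*(-822 + 796*(1/17)))*(1/652174) = (2*(796/17)*(-822 + 796/17))*(1/652174) = (2*(796/17)*(-13178/17))*(1/652174) = -20979376/289*1/652174 = -10489688/94239143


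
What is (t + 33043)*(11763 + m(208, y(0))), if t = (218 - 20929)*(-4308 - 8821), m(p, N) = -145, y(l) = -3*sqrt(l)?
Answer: 3159489098916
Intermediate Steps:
t = 271914719 (t = -20711*(-13129) = 271914719)
(t + 33043)*(11763 + m(208, y(0))) = (271914719 + 33043)*(11763 - 145) = 271947762*11618 = 3159489098916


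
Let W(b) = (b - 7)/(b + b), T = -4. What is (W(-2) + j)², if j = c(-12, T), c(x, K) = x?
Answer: 1521/16 ≈ 95.063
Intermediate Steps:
W(b) = (-7 + b)/(2*b) (W(b) = (-7 + b)/((2*b)) = (-7 + b)*(1/(2*b)) = (-7 + b)/(2*b))
j = -12
(W(-2) + j)² = ((½)*(-7 - 2)/(-2) - 12)² = ((½)*(-½)*(-9) - 12)² = (9/4 - 12)² = (-39/4)² = 1521/16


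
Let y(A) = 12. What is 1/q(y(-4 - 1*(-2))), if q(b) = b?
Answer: 1/12 ≈ 0.083333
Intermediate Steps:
1/q(y(-4 - 1*(-2))) = 1/12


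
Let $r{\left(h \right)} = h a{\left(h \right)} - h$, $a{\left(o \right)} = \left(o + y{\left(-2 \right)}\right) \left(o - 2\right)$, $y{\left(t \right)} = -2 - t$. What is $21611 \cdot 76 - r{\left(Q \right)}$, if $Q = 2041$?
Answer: $-8492179082$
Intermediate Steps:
$a{\left(o \right)} = o \left(-2 + o\right)$ ($a{\left(o \right)} = \left(o - 0\right) \left(o - 2\right) = \left(o + \left(-2 + 2\right)\right) \left(-2 + o\right) = \left(o + 0\right) \left(-2 + o\right) = o \left(-2 + o\right)$)
$r{\left(h \right)} = - h + h^{2} \left(-2 + h\right)$ ($r{\left(h \right)} = h h \left(-2 + h\right) - h = h^{2} \left(-2 + h\right) - h = - h + h^{2} \left(-2 + h\right)$)
$21611 \cdot 76 - r{\left(Q \right)} = 21611 \cdot 76 - 2041 \left(-1 + 2041^{2} - 4082\right) = 1642436 - 2041 \left(-1 + 4165681 - 4082\right) = 1642436 - 2041 \cdot 4161598 = 1642436 - 8493821518 = -8492179082$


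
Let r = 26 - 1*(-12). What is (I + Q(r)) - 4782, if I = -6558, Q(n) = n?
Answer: -11302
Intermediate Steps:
r = 38 (r = 26 + 12 = 38)
(I + Q(r)) - 4782 = (-6558 + 38) - 4782 = -6520 - 4782 = -11302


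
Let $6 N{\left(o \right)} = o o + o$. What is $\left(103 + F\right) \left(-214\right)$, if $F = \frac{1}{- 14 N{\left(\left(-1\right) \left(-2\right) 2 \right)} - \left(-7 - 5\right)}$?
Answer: $- \frac{1145863}{52} \approx -22036.0$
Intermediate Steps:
$N{\left(o \right)} = \frac{o}{6} + \frac{o^{2}}{6}$ ($N{\left(o \right)} = \frac{o o + o}{6} = \frac{o^{2} + o}{6} = \frac{o + o^{2}}{6} = \frac{o}{6} + \frac{o^{2}}{6}$)
$F = - \frac{3}{104}$ ($F = \frac{1}{- 14 \frac{\left(-1\right) \left(-2\right) 2 \left(1 + \left(-1\right) \left(-2\right) 2\right)}{6} - \left(-7 - 5\right)} = \frac{1}{- 14 \frac{2 \cdot 2 \left(1 + 2 \cdot 2\right)}{6} - -12} = \frac{1}{- 14 \cdot \frac{1}{6} \cdot 4 \left(1 + 4\right) + 12} = \frac{1}{- 14 \cdot \frac{1}{6} \cdot 4 \cdot 5 + 12} = \frac{1}{\left(-14\right) \frac{10}{3} + 12} = \frac{1}{- \frac{140}{3} + 12} = \frac{1}{- \frac{104}{3}} = - \frac{3}{104} \approx -0.028846$)
$\left(103 + F\right) \left(-214\right) = \left(103 - \frac{3}{104}\right) \left(-214\right) = \frac{10709}{104} \left(-214\right) = - \frac{1145863}{52}$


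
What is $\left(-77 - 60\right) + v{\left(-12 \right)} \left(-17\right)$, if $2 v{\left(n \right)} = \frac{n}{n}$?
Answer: $- \frac{291}{2} \approx -145.5$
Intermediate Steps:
$v{\left(n \right)} = \frac{1}{2}$ ($v{\left(n \right)} = \frac{n \frac{1}{n}}{2} = \frac{1}{2} \cdot 1 = \frac{1}{2}$)
$\left(-77 - 60\right) + v{\left(-12 \right)} \left(-17\right) = \left(-77 - 60\right) + \frac{1}{2} \left(-17\right) = \left(-77 - 60\right) - \frac{17}{2} = -137 - \frac{17}{2} = - \frac{291}{2}$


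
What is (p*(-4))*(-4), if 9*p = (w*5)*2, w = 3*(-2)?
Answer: -320/3 ≈ -106.67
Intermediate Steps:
w = -6
p = -20/3 (p = (-6*5*2)/9 = (-30*2)/9 = (1/9)*(-60) = -20/3 ≈ -6.6667)
(p*(-4))*(-4) = -20/3*(-4)*(-4) = (80/3)*(-4) = -320/3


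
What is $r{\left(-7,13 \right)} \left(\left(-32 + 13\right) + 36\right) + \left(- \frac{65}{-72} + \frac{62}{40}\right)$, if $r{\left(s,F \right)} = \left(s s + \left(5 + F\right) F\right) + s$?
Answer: $\frac{1690003}{360} \approx 4694.5$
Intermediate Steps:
$r{\left(s,F \right)} = s + s^{2} + F \left(5 + F\right)$ ($r{\left(s,F \right)} = \left(s^{2} + F \left(5 + F\right)\right) + s = s + s^{2} + F \left(5 + F\right)$)
$r{\left(-7,13 \right)} \left(\left(-32 + 13\right) + 36\right) + \left(- \frac{65}{-72} + \frac{62}{40}\right) = \left(-7 + 13^{2} + \left(-7\right)^{2} + 5 \cdot 13\right) \left(\left(-32 + 13\right) + 36\right) + \left(- \frac{65}{-72} + \frac{62}{40}\right) = \left(-7 + 169 + 49 + 65\right) \left(-19 + 36\right) + \left(\left(-65\right) \left(- \frac{1}{72}\right) + 62 \cdot \frac{1}{40}\right) = 276 \cdot 17 + \left(\frac{65}{72} + \frac{31}{20}\right) = 4692 + \frac{883}{360} = \frac{1690003}{360}$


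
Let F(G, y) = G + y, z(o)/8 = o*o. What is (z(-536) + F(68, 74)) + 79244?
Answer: 2377754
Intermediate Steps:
z(o) = 8*o**2 (z(o) = 8*(o*o) = 8*o**2)
(z(-536) + F(68, 74)) + 79244 = (8*(-536)**2 + (68 + 74)) + 79244 = (8*287296 + 142) + 79244 = (2298368 + 142) + 79244 = 2298510 + 79244 = 2377754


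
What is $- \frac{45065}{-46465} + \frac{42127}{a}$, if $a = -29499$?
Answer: $- \frac{125611724}{274134207} \approx -0.45821$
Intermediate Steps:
$- \frac{45065}{-46465} + \frac{42127}{a} = - \frac{45065}{-46465} + \frac{42127}{-29499} = \left(-45065\right) \left(- \frac{1}{46465}\right) + 42127 \left(- \frac{1}{29499}\right) = \frac{9013}{9293} - \frac{42127}{29499} = - \frac{125611724}{274134207}$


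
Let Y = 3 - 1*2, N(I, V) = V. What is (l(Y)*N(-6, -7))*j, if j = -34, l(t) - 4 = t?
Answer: 1190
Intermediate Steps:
Y = 1 (Y = 3 - 2 = 1)
l(t) = 4 + t
(l(Y)*N(-6, -7))*j = ((4 + 1)*(-7))*(-34) = (5*(-7))*(-34) = -35*(-34) = 1190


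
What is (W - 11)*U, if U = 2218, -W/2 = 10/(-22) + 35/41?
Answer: -11801978/451 ≈ -26168.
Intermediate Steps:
W = -360/451 (W = -2*(10/(-22) + 35/41) = -2*(10*(-1/22) + 35*(1/41)) = -2*(-5/11 + 35/41) = -2*180/451 = -360/451 ≈ -0.79823)
(W - 11)*U = (-360/451 - 11)*2218 = -5321/451*2218 = -11801978/451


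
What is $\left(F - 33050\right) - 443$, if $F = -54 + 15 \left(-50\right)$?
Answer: $-34297$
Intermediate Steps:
$F = -804$ ($F = -54 - 750 = -804$)
$\left(F - 33050\right) - 443 = \left(-804 - 33050\right) - 443 = -33854 - 443 = -34297$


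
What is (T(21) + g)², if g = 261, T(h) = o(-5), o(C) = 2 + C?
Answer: 66564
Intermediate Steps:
T(h) = -3 (T(h) = 2 - 5 = -3)
(T(21) + g)² = (-3 + 261)² = 258² = 66564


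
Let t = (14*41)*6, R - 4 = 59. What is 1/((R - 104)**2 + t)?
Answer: 1/5125 ≈ 0.00019512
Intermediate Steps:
R = 63 (R = 4 + 59 = 63)
t = 3444 (t = 574*6 = 3444)
1/((R - 104)**2 + t) = 1/((63 - 104)**2 + 3444) = 1/((-41)**2 + 3444) = 1/(1681 + 3444) = 1/5125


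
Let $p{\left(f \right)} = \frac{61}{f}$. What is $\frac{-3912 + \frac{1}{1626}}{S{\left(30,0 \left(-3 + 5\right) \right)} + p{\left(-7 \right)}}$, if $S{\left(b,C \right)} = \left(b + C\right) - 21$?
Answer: $- \frac{44526377}{3252} \approx -13692.0$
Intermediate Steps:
$S{\left(b,C \right)} = -21 + C + b$ ($S{\left(b,C \right)} = \left(C + b\right) - 21 = -21 + C + b$)
$\frac{-3912 + \frac{1}{1626}}{S{\left(30,0 \left(-3 + 5\right) \right)} + p{\left(-7 \right)}} = \frac{-3912 + \frac{1}{1626}}{\left(-21 + 0 \left(-3 + 5\right) + 30\right) + \frac{61}{-7}} = \frac{-3912 + \frac{1}{1626}}{\left(-21 + 0 \cdot 2 + 30\right) + 61 \left(- \frac{1}{7}\right)} = - \frac{6360911}{1626 \left(\left(-21 + 0 + 30\right) - \frac{61}{7}\right)} = - \frac{6360911}{1626 \left(9 - \frac{61}{7}\right)} = - \frac{6360911}{1626 \cdot \frac{2}{7}} = \left(- \frac{6360911}{1626}\right) \frac{7}{2} = - \frac{44526377}{3252}$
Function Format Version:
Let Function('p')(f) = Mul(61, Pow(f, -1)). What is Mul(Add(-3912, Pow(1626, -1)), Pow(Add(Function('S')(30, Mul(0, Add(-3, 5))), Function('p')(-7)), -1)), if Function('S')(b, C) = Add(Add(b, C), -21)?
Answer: Rational(-44526377, 3252) ≈ -13692.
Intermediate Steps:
Function('S')(b, C) = Add(-21, C, b) (Function('S')(b, C) = Add(Add(C, b), -21) = Add(-21, C, b))
Mul(Add(-3912, Pow(1626, -1)), Pow(Add(Function('S')(30, Mul(0, Add(-3, 5))), Function('p')(-7)), -1)) = Mul(Add(-3912, Pow(1626, -1)), Pow(Add(Add(-21, Mul(0, Add(-3, 5)), 30), Mul(61, Pow(-7, -1))), -1)) = Mul(Add(-3912, Rational(1, 1626)), Pow(Add(Add(-21, Mul(0, 2), 30), Mul(61, Rational(-1, 7))), -1)) = Mul(Rational(-6360911, 1626), Pow(Add(Add(-21, 0, 30), Rational(-61, 7)), -1)) = Mul(Rational(-6360911, 1626), Pow(Add(9, Rational(-61, 7)), -1)) = Mul(Rational(-6360911, 1626), Pow(Rational(2, 7), -1)) = Mul(Rational(-6360911, 1626), Rational(7, 2)) = Rational(-44526377, 3252)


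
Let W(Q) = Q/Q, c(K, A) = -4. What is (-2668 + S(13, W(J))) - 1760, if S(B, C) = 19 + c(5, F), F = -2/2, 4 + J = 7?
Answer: -4413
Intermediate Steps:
J = 3 (J = -4 + 7 = 3)
F = -1 (F = -2*1/2 = -1)
W(Q) = 1
S(B, C) = 15 (S(B, C) = 19 - 4 = 15)
(-2668 + S(13, W(J))) - 1760 = (-2668 + 15) - 1760 = -2653 - 1760 = -4413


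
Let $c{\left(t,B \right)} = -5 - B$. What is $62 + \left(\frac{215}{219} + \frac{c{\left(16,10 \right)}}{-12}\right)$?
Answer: $\frac{56267}{876} \approx 64.232$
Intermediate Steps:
$62 + \left(\frac{215}{219} + \frac{c{\left(16,10 \right)}}{-12}\right) = 62 + \left(\frac{215}{219} + \frac{-5 - 10}{-12}\right) = 62 + \left(215 \cdot \frac{1}{219} + \left(-5 - 10\right) \left(- \frac{1}{12}\right)\right) = 62 + \left(\frac{215}{219} - - \frac{5}{4}\right) = 62 + \left(\frac{215}{219} + \frac{5}{4}\right) = 62 + \frac{1955}{876} = \frac{56267}{876}$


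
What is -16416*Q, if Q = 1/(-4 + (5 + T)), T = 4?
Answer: -16416/5 ≈ -3283.2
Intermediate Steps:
Q = ⅕ (Q = 1/(-4 + (5 + 4)) = 1/(-4 + 9) = 1/5 = ⅕ ≈ 0.20000)
-16416*Q = -16416/5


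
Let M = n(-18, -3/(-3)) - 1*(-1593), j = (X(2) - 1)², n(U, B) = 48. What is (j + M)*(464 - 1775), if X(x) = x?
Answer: -2152662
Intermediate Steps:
j = 1 (j = (2 - 1)² = 1² = 1)
M = 1641 (M = 48 - 1*(-1593) = 48 + 1593 = 1641)
(j + M)*(464 - 1775) = (1 + 1641)*(464 - 1775) = 1642*(-1311) = -2152662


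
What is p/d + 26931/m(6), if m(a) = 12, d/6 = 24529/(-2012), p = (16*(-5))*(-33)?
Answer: 216655713/98116 ≈ 2208.2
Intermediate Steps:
p = 2640 (p = -80*(-33) = 2640)
d = -73587/1006 (d = 6*(24529/(-2012)) = 6*(24529*(-1/2012)) = 6*(-24529/2012) = -73587/1006 ≈ -73.148)
p/d + 26931/m(6) = 2640/(-73587/1006) + 26931/12 = 2640*(-1006/73587) + 26931*(1/12) = -885280/24529 + 8977/4 = 216655713/98116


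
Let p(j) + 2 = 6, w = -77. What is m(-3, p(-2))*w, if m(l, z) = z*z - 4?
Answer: -924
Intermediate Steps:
p(j) = 4 (p(j) = -2 + 6 = 4)
m(l, z) = -4 + z² (m(l, z) = z² - 4 = -4 + z²)
m(-3, p(-2))*w = (-4 + 4²)*(-77) = (-4 + 16)*(-77) = 12*(-77) = -924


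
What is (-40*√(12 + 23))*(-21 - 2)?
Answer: 920*√35 ≈ 5442.8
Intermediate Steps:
(-40*√(12 + 23))*(-21 - 2) = -40*√35*(-23) = 920*√35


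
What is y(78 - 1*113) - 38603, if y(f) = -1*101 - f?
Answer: -38669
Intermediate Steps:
y(f) = -101 - f
y(78 - 1*113) - 38603 = (-101 - (78 - 1*113)) - 38603 = (-101 - (78 - 113)) - 38603 = (-101 - 1*(-35)) - 38603 = (-101 + 35) - 38603 = -66 - 38603 = -38669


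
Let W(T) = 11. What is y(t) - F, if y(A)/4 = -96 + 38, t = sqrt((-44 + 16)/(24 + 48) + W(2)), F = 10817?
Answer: -11049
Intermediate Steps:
t = sqrt(382)/6 (t = sqrt((-44 + 16)/(24 + 48) + 11) = sqrt(-28/72 + 11) = sqrt(-28*1/72 + 11) = sqrt(-7/18 + 11) = sqrt(191/18) = sqrt(382)/6 ≈ 3.2575)
y(A) = -232 (y(A) = 4*(-96 + 38) = 4*(-58) = -232)
y(t) - F = -232 - 1*10817 = -232 - 10817 = -11049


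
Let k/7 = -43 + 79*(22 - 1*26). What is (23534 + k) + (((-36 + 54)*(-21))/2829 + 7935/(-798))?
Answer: 5270337847/250838 ≈ 21011.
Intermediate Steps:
k = -2513 (k = 7*(-43 + 79*(22 - 1*26)) = 7*(-43 + 79*(22 - 26)) = 7*(-43 + 79*(-4)) = 7*(-43 - 316) = 7*(-359) = -2513)
(23534 + k) + (((-36 + 54)*(-21))/2829 + 7935/(-798)) = (23534 - 2513) + (((-36 + 54)*(-21))/2829 + 7935/(-798)) = 21021 + ((18*(-21))*(1/2829) + 7935*(-1/798)) = 21021 + (-378*1/2829 - 2645/266) = 21021 + (-126/943 - 2645/266) = 21021 - 2527751/250838 = 5270337847/250838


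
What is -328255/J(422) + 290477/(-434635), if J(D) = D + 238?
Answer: -28572565349/57371820 ≈ -498.02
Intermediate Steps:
J(D) = 238 + D
-328255/J(422) + 290477/(-434635) = -328255/(238 + 422) + 290477/(-434635) = -328255/660 + 290477*(-1/434635) = -328255*1/660 - 290477/434635 = -65651/132 - 290477/434635 = -28572565349/57371820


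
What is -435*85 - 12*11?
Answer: -37107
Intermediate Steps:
-435*85 - 12*11 = -36975 - 132 = -37107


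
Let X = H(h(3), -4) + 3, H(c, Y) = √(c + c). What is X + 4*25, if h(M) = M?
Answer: 103 + √6 ≈ 105.45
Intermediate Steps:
H(c, Y) = √2*√c (H(c, Y) = √(2*c) = √2*√c)
X = 3 + √6 (X = √2*√3 + 3 = √6 + 3 = 3 + √6 ≈ 5.4495)
X + 4*25 = (3 + √6) + 4*25 = (3 + √6) + 100 = 103 + √6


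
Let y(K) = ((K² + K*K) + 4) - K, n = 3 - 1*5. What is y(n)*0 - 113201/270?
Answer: -113201/270 ≈ -419.26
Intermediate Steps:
n = -2 (n = 3 - 5 = -2)
y(K) = 4 - K + 2*K² (y(K) = ((K² + K²) + 4) - K = (2*K² + 4) - K = (4 + 2*K²) - K = 4 - K + 2*K²)
y(n)*0 - 113201/270 = (4 - 1*(-2) + 2*(-2)²)*0 - 113201/270 = (4 + 2 + 2*4)*0 - 113201/270 = (4 + 2 + 8)*0 - 451*251/270 = 14*0 - 113201/270 = 0 - 113201/270 = -113201/270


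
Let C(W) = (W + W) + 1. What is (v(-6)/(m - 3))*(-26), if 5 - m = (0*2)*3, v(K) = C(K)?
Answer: 143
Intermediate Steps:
C(W) = 1 + 2*W (C(W) = 2*W + 1 = 1 + 2*W)
v(K) = 1 + 2*K
m = 5 (m = 5 - 0*2*3 = 5 - 0*3 = 5 - 1*0 = 5 + 0 = 5)
(v(-6)/(m - 3))*(-26) = ((1 + 2*(-6))/(5 - 3))*(-26) = ((1 - 12)/2)*(-26) = -11*½*(-26) = -11/2*(-26) = 143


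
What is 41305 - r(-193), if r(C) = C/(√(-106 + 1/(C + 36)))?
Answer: 41305 - 193*I*√2612951/16643 ≈ 41305.0 - 18.745*I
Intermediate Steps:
r(C) = C/√(-106 + 1/(36 + C)) (r(C) = C/(√(-106 + 1/(36 + C))) = C/√(-106 + 1/(36 + C)))
41305 - r(-193) = 41305 - (-193)/√((-3815 - 106*(-193))/(36 - 193)) = 41305 - (-193)/√((-3815 + 20458)/(-157)) = 41305 - (-193)/√(-1/157*16643) = 41305 - (-193)/√(-16643/157) = 41305 - (-193)*(-I*√2612951/16643) = 41305 - 193*I*√2612951/16643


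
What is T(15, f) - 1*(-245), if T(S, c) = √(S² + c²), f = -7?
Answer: 245 + √274 ≈ 261.55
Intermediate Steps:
T(15, f) - 1*(-245) = √(15² + (-7)²) - 1*(-245) = √(225 + 49) + 245 = √274 + 245 = 245 + √274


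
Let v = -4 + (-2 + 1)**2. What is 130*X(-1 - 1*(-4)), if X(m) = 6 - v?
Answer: 1170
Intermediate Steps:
v = -3 (v = -4 + (-1)**2 = -4 + 1 = -3)
X(m) = 9 (X(m) = 6 - 1*(-3) = 6 + 3 = 9)
130*X(-1 - 1*(-4)) = 130*9 = 1170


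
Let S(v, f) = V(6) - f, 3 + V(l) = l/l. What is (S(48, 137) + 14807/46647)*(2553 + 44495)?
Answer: -304359440048/46647 ≈ -6.5247e+6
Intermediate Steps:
V(l) = -2 (V(l) = -3 + l/l = -3 + 1 = -2)
S(v, f) = -2 - f
(S(48, 137) + 14807/46647)*(2553 + 44495) = ((-2 - 1*137) + 14807/46647)*(2553 + 44495) = ((-2 - 137) + 14807*(1/46647))*47048 = (-139 + 14807/46647)*47048 = -6469126/46647*47048 = -304359440048/46647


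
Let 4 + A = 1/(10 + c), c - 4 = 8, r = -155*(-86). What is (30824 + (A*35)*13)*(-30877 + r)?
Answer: -11204514021/22 ≈ -5.0930e+8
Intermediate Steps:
r = 13330
c = 12 (c = 4 + 8 = 12)
A = -87/22 (A = -4 + 1/(10 + 12) = -4 + 1/22 = -87/22 ≈ -3.9545)
(30824 + (A*35)*13)*(-30877 + r) = (30824 - 87/22*35*13)*(-30877 + 13330) = (30824 - 3045/22*13)*(-17547) = (30824 - 39585/22)*(-17547) = (638543/22)*(-17547) = -11204514021/22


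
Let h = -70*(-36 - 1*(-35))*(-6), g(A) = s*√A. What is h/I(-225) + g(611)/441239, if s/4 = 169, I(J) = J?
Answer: 28/15 + 676*√611/441239 ≈ 1.9045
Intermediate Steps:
s = 676 (s = 4*169 = 676)
g(A) = 676*√A
h = -420 (h = -70*(-36 + 35)*(-6) = -70*(-1)*(-6) = 70*(-6) = -420)
h/I(-225) + g(611)/441239 = -420/(-225) + (676*√611)/441239 = -420*(-1/225) + (676*√611)*(1/441239) = 28/15 + 676*√611/441239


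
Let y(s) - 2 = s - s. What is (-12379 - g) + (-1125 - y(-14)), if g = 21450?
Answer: -34956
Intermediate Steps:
y(s) = 2 (y(s) = 2 + (s - s) = 2 + 0 = 2)
(-12379 - g) + (-1125 - y(-14)) = (-12379 - 1*21450) + (-1125 - 1*2) = (-12379 - 21450) + (-1125 - 2) = -33829 - 1127 = -34956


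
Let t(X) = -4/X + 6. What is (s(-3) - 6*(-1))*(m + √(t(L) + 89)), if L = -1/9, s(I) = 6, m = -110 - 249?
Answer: -4308 + 12*√131 ≈ -4170.7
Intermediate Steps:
m = -359
L = -⅑ (L = -1*⅑ = -⅑ ≈ -0.11111)
t(X) = 6 - 4/X
(s(-3) - 6*(-1))*(m + √(t(L) + 89)) = (6 - 6*(-1))*(-359 + √((6 - 4/(-⅑)) + 89)) = (6 + 6)*(-359 + √((6 - 4*(-9)) + 89)) = 12*(-359 + √((6 + 36) + 89)) = 12*(-359 + √(42 + 89)) = 12*(-359 + √131) = -4308 + 12*√131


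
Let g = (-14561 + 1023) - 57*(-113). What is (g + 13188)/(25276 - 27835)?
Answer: -6091/2559 ≈ -2.3802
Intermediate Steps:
g = -7097 (g = -13538 + 6441 = -7097)
(g + 13188)/(25276 - 27835) = (-7097 + 13188)/(25276 - 27835) = 6091/(-2559) = 6091*(-1/2559) = -6091/2559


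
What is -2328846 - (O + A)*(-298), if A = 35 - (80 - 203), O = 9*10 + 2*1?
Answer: -2254346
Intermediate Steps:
O = 92 (O = 90 + 2 = 92)
A = 158 (A = 35 - 1*(-123) = 35 + 123 = 158)
-2328846 - (O + A)*(-298) = -2328846 - (92 + 158)*(-298) = -2328846 - 250*(-298) = -2328846 - 1*(-74500) = -2328846 + 74500 = -2254346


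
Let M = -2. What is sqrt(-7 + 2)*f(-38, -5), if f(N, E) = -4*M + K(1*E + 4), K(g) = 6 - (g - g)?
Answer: 14*I*sqrt(5) ≈ 31.305*I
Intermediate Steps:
K(g) = 6 (K(g) = 6 - 1*0 = 6 + 0 = 6)
f(N, E) = 14 (f(N, E) = -4*(-2) + 6 = 8 + 6 = 14)
sqrt(-7 + 2)*f(-38, -5) = sqrt(-7 + 2)*14 = sqrt(-5)*14 = (I*sqrt(5))*14 = 14*I*sqrt(5)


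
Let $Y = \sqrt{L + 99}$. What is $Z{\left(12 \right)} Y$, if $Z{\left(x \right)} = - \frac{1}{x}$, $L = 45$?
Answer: $-1$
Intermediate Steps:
$Y = 12$ ($Y = \sqrt{45 + 99} = \sqrt{144} = 12$)
$Z{\left(12 \right)} Y = - \frac{1}{12} \cdot 12 = \left(-1\right) \frac{1}{12} \cdot 12 = \left(- \frac{1}{12}\right) 12 = -1$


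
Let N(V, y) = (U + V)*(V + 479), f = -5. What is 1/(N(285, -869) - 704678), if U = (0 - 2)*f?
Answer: -1/479298 ≈ -2.0864e-6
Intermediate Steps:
U = 10 (U = (0 - 2)*(-5) = -2*(-5) = 10)
N(V, y) = (10 + V)*(479 + V) (N(V, y) = (10 + V)*(V + 479) = (10 + V)*(479 + V))
1/(N(285, -869) - 704678) = 1/((4790 + 285² + 489*285) - 704678) = 1/((4790 + 81225 + 139365) - 704678) = 1/(225380 - 704678) = 1/(-479298) = -1/479298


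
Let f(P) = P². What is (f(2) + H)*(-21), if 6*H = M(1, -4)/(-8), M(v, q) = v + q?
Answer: -1365/16 ≈ -85.313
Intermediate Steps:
M(v, q) = q + v
H = 1/16 (H = ((-4 + 1)/(-8))/6 = (-3*(-⅛))/6 = (⅙)*(3/8) = 1/16 ≈ 0.062500)
(f(2) + H)*(-21) = (2² + 1/16)*(-21) = (4 + 1/16)*(-21) = (65/16)*(-21) = -1365/16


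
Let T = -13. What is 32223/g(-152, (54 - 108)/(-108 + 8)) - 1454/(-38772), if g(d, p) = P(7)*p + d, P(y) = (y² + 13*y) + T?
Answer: -31230721583/80859006 ≈ -386.24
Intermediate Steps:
P(y) = -13 + y² + 13*y (P(y) = (y² + 13*y) - 13 = -13 + y² + 13*y)
g(d, p) = d + 127*p (g(d, p) = (-13 + 7² + 13*7)*p + d = (-13 + 49 + 91)*p + d = 127*p + d = d + 127*p)
32223/g(-152, (54 - 108)/(-108 + 8)) - 1454/(-38772) = 32223/(-152 + 127*((54 - 108)/(-108 + 8))) - 1454/(-38772) = 32223/(-152 + 127*(-54/(-100))) - 1454*(-1/38772) = 32223/(-152 + 127*(-54*(-1/100))) + 727/19386 = 32223/(-152 + 127*(27/50)) + 727/19386 = 32223/(-152 + 3429/50) + 727/19386 = 32223/(-4171/50) + 727/19386 = 32223*(-50/4171) + 727/19386 = -1611150/4171 + 727/19386 = -31230721583/80859006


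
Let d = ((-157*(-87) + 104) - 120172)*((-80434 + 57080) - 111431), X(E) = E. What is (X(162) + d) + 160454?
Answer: 14342497681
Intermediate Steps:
d = 14342337065 (d = ((13659 + 104) - 120172)*(-23354 - 111431) = (13763 - 120172)*(-134785) = -106409*(-134785) = 14342337065)
(X(162) + d) + 160454 = (162 + 14342337065) + 160454 = 14342337227 + 160454 = 14342497681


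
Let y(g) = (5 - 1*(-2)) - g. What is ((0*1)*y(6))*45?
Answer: 0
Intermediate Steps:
y(g) = 7 - g (y(g) = (5 + 2) - g = 7 - g)
((0*1)*y(6))*45 = ((0*1)*(7 - 1*6))*45 = (0*(7 - 6))*45 = (0*1)*45 = 0*45 = 0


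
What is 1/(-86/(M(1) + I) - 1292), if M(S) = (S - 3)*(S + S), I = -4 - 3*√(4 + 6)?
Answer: -1714/2258563 - 129*√10/22585630 ≈ -0.00077695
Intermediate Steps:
I = -4 - 3*√10 ≈ -13.487
M(S) = 2*S*(-3 + S) (M(S) = (-3 + S)*(2*S) = 2*S*(-3 + S))
1/(-86/(M(1) + I) - 1292) = 1/(-86/(2*1*(-3 + 1) + (-4 - 3*√10)) - 1292) = 1/(-86/(2*1*(-2) + (-4 - 3*√10)) - 1292) = 1/(-86/(-4 + (-4 - 3*√10)) - 1292) = 1/(-86/(-8 - 3*√10) - 1292) = 1/(-1292 - 86/(-8 - 3*√10))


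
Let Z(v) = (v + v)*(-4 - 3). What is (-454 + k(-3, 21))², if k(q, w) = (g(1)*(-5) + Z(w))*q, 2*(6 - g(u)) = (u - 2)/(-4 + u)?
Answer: 1062961/4 ≈ 2.6574e+5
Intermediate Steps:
g(u) = 6 - (-2 + u)/(2*(-4 + u)) (g(u) = 6 - (u - 2)/(2*(-4 + u)) = 6 - (-2 + u)/(2*(-4 + u)))
Z(v) = -14*v (Z(v) = (2*v)*(-7) = -14*v)
k(q, w) = q*(-175/6 - 14*w) (k(q, w) = (((-46 + 11*1)/(2*(-4 + 1)))*(-5) - 14*w)*q = (((½)*(-46 + 11)/(-3))*(-5) - 14*w)*q = (((½)*(-⅓)*(-35))*(-5) - 14*w)*q = ((35/6)*(-5) - 14*w)*q = (-175/6 - 14*w)*q = q*(-175/6 - 14*w))
(-454 + k(-3, 21))² = (-454 - 7/6*(-3)*(25 + 12*21))² = (-454 - 7/6*(-3)*(25 + 252))² = (-454 - 7/6*(-3)*277)² = (-454 + 1939/2)² = (1031/2)² = 1062961/4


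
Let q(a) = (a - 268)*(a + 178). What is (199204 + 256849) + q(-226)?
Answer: 479765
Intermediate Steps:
q(a) = (-268 + a)*(178 + a)
(199204 + 256849) + q(-226) = (199204 + 256849) + (-47704 + (-226)² - 90*(-226)) = 456053 + (-47704 + 51076 + 20340) = 456053 + 23712 = 479765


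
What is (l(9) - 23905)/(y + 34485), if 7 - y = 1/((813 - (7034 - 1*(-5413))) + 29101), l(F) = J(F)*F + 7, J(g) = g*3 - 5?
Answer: -137989300/200823921 ≈ -0.68712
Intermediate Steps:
J(g) = -5 + 3*g (J(g) = 3*g - 5 = -5 + 3*g)
l(F) = 7 + F*(-5 + 3*F) (l(F) = (-5 + 3*F)*F + 7 = F*(-5 + 3*F) + 7 = 7 + F*(-5 + 3*F))
y = 122268/17467 (y = 7 - 1/((813 - (7034 - 1*(-5413))) + 29101) = 7 - 1/((813 - (7034 + 5413)) + 29101) = 7 - 1/((813 - 1*12447) + 29101) = 7 - 1/((813 - 12447) + 29101) = 7 - 1/(-11634 + 29101) = 7 - 1/17467 = 122268/17467 ≈ 6.9999)
(l(9) - 23905)/(y + 34485) = ((7 + 9*(-5 + 3*9)) - 23905)/(122268/17467 + 34485) = ((7 + 9*(-5 + 27)) - 23905)/(602471763/17467) = ((7 + 9*22) - 23905)*(17467/602471763) = ((7 + 198) - 23905)*(17467/602471763) = (205 - 23905)*(17467/602471763) = -23700*17467/602471763 = -137989300/200823921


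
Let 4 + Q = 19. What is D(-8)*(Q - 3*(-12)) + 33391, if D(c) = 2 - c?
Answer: 33901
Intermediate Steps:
Q = 15 (Q = -4 + 19 = 15)
D(-8)*(Q - 3*(-12)) + 33391 = (2 - 1*(-8))*(15 - 3*(-12)) + 33391 = (2 + 8)*(15 + 36) + 33391 = 10*51 + 33391 = 510 + 33391 = 33901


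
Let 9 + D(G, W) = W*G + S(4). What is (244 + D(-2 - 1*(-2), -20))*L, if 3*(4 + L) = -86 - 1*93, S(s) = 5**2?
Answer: -49660/3 ≈ -16553.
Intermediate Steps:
S(s) = 25
L = -191/3 (L = -4 + (-86 - 1*93)/3 = -4 + (-86 - 93)/3 = -4 + (1/3)*(-179) = -4 - 179/3 = -191/3 ≈ -63.667)
D(G, W) = 16 + G*W (D(G, W) = -9 + (W*G + 25) = -9 + (G*W + 25) = -9 + (25 + G*W) = 16 + G*W)
(244 + D(-2 - 1*(-2), -20))*L = (244 + (16 + (-2 - 1*(-2))*(-20)))*(-191/3) = (244 + (16 + (-2 + 2)*(-20)))*(-191/3) = (244 + (16 + 0*(-20)))*(-191/3) = (244 + (16 + 0))*(-191/3) = (244 + 16)*(-191/3) = 260*(-191/3) = -49660/3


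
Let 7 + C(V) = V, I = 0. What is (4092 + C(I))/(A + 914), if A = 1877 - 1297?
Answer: 4085/1494 ≈ 2.7343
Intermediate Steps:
C(V) = -7 + V
A = 580
(4092 + C(I))/(A + 914) = (4092 + (-7 + 0))/(580 + 914) = (4092 - 7)/1494 = 4085*(1/1494) = 4085/1494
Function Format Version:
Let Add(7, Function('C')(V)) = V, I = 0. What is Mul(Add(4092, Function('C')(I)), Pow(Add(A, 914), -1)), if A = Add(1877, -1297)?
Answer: Rational(4085, 1494) ≈ 2.7343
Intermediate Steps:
Function('C')(V) = Add(-7, V)
A = 580
Mul(Add(4092, Function('C')(I)), Pow(Add(A, 914), -1)) = Mul(Add(4092, Add(-7, 0)), Pow(Add(580, 914), -1)) = Mul(Add(4092, -7), Pow(1494, -1)) = Mul(4085, Rational(1, 1494)) = Rational(4085, 1494)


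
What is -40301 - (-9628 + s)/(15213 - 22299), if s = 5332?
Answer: -47596197/1181 ≈ -40302.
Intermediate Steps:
-40301 - (-9628 + s)/(15213 - 22299) = -40301 - (-9628 + 5332)/(15213 - 22299) = -40301 - (-4296)/(-7086) = -40301 - (-4296)*(-1)/7086 = -40301 - 1*716/1181 = -40301 - 716/1181 = -47596197/1181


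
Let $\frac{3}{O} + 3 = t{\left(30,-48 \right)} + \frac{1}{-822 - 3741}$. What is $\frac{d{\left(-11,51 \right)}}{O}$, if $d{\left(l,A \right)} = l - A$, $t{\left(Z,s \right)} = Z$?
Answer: $- \frac{7638400}{13689} \approx -558.0$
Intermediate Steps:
$O = \frac{13689}{123200}$ ($O = \frac{3}{-3 + \left(30 + \frac{1}{-822 - 3741}\right)} = \frac{3}{-3 + \left(30 + \frac{1}{-4563}\right)} = \frac{3}{-3 + \left(30 - \frac{1}{4563}\right)} = \frac{3}{-3 + \frac{136889}{4563}} = \frac{3}{\frac{123200}{4563}} = 3 \cdot \frac{4563}{123200} = \frac{13689}{123200} \approx 0.11111$)
$\frac{d{\left(-11,51 \right)}}{O} = \frac{-11 - 51}{\frac{13689}{123200}} = \left(-11 - 51\right) \frac{123200}{13689} = \left(-62\right) \frac{123200}{13689} = - \frac{7638400}{13689}$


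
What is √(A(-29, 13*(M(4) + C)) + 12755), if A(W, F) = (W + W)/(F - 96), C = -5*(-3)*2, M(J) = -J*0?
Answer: 2*√1406217/21 ≈ 112.94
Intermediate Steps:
M(J) = 0
C = 30 (C = 15*2 = 30)
A(W, F) = 2*W/(-96 + F) (A(W, F) = (2*W)/(-96 + F) = 2*W/(-96 + F))
√(A(-29, 13*(M(4) + C)) + 12755) = √(2*(-29)/(-96 + 13*(0 + 30)) + 12755) = √(2*(-29)/(-96 + 13*30) + 12755) = √(2*(-29)/(-96 + 390) + 12755) = √(2*(-29)/294 + 12755) = √(2*(-29)*(1/294) + 12755) = √(-29/147 + 12755) = √(1874956/147) = 2*√1406217/21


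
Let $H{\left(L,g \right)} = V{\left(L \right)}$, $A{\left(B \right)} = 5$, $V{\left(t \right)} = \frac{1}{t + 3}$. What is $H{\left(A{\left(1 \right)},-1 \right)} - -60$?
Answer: $\frac{481}{8} \approx 60.125$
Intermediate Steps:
$V{\left(t \right)} = \frac{1}{3 + t}$
$H{\left(L,g \right)} = \frac{1}{3 + L}$
$H{\left(A{\left(1 \right)},-1 \right)} - -60 = \frac{1}{3 + 5} - -60 = \frac{1}{8} + 60 = \frac{481}{8}$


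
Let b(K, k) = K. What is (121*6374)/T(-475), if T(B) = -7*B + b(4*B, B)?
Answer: 771254/1425 ≈ 541.23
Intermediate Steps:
T(B) = -3*B (T(B) = -7*B + 4*B = -3*B)
(121*6374)/T(-475) = (121*6374)/((-3*(-475))) = 771254/1425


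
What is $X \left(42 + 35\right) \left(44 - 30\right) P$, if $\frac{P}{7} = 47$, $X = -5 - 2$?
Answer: $-2482634$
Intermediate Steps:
$X = -7$ ($X = -5 - 2 = -7$)
$P = 329$ ($P = 7 \cdot 47 = 329$)
$X \left(42 + 35\right) \left(44 - 30\right) P = - 7 \left(42 + 35\right) \left(44 - 30\right) 329 = - 7 \cdot 77 \cdot 14 \cdot 329 = \left(-7\right) 1078 \cdot 329 = \left(-7546\right) 329 = -2482634$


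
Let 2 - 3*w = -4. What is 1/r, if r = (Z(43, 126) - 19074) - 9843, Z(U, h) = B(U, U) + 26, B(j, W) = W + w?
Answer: -1/28846 ≈ -3.4667e-5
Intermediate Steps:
w = 2 (w = ⅔ - ⅓*(-4) = ⅔ + 4/3 = 2)
B(j, W) = 2 + W (B(j, W) = W + 2 = 2 + W)
Z(U, h) = 28 + U (Z(U, h) = (2 + U) + 26 = 28 + U)
r = -28846 (r = ((28 + 43) - 19074) - 9843 = (71 - 19074) - 9843 = -19003 - 9843 = -28846)
1/r = 1/(-28846) = -1/28846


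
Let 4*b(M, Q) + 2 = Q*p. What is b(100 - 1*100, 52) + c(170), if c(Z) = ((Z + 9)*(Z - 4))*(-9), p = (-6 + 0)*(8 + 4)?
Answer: -536725/2 ≈ -2.6836e+5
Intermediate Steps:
p = -72 (p = -6*12 = -72)
b(M, Q) = -½ - 18*Q (b(M, Q) = -½ + (Q*(-72))/4 = -½ + (-72*Q)/4 = -½ - 18*Q)
c(Z) = -9*(-4 + Z)*(9 + Z) (c(Z) = ((9 + Z)*(-4 + Z))*(-9) = ((-4 + Z)*(9 + Z))*(-9) = -9*(-4 + Z)*(9 + Z))
b(100 - 1*100, 52) + c(170) = (-½ - 18*52) + (324 - 45*170 - 9*170²) = (-½ - 936) + (324 - 7650 - 9*28900) = -1873/2 + (324 - 7650 - 260100) = -1873/2 - 267426 = -536725/2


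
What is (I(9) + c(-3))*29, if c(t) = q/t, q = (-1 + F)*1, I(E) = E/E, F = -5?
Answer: 87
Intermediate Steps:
I(E) = 1
q = -6 (q = (-1 - 5)*1 = -6*1 = -6)
c(t) = -6/t
(I(9) + c(-3))*29 = (1 - 6/(-3))*29 = (1 - 6*(-1/3))*29 = (1 + 2)*29 = 3*29 = 87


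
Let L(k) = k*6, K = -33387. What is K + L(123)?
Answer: -32649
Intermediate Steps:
L(k) = 6*k
K + L(123) = -33387 + 6*123 = -33387 + 738 = -32649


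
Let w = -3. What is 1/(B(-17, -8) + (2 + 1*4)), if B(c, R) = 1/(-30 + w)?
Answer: 33/197 ≈ 0.16751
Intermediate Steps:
B(c, R) = -1/33 (B(c, R) = 1/(-30 - 3) = 1/(-33) = -1/33)
1/(B(-17, -8) + (2 + 1*4)) = 1/(-1/33 + (2 + 1*4)) = 1/(-1/33 + (2 + 4)) = 1/(-1/33 + 6) = 1/(197/33) = 33/197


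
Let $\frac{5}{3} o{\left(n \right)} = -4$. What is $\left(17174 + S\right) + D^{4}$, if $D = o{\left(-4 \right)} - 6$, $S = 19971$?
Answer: $\frac{26327321}{625} \approx 42124.0$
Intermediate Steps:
$o{\left(n \right)} = - \frac{12}{5}$ ($o{\left(n \right)} = \frac{3}{5} \left(-4\right) = - \frac{12}{5}$)
$D = - \frac{42}{5}$ ($D = - \frac{12}{5} - 6 = - \frac{42}{5} \approx -8.4$)
$\left(17174 + S\right) + D^{4} = \left(17174 + 19971\right) + \left(- \frac{42}{5}\right)^{4} = 37145 + \frac{3111696}{625} = \frac{26327321}{625}$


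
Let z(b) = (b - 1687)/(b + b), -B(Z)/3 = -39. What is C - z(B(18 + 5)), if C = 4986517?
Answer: 583423274/117 ≈ 4.9865e+6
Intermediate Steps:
B(Z) = 117 (B(Z) = -3*(-39) = 117)
z(b) = (-1687 + b)/(2*b) (z(b) = (-1687 + b)/((2*b)) = (-1687 + b)*(1/(2*b)) = (-1687 + b)/(2*b))
C - z(B(18 + 5)) = 4986517 - (-1687 + 117)/(2*117) = 4986517 - (-1570)/(2*117) = 4986517 - 1*(-785/117) = 4986517 + 785/117 = 583423274/117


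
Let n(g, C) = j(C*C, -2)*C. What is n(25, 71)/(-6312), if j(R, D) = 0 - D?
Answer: -71/3156 ≈ -0.022497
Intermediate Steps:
j(R, D) = -D
n(g, C) = 2*C (n(g, C) = (-1*(-2))*C = 2*C)
n(25, 71)/(-6312) = (2*71)/(-6312) = 142*(-1/6312) = -71/3156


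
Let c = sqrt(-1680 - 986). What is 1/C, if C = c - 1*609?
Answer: -609/373547 - I*sqrt(2666)/373547 ≈ -0.0016303 - 0.00013822*I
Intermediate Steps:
c = I*sqrt(2666) (c = sqrt(-2666) = I*sqrt(2666) ≈ 51.633*I)
C = -609 + I*sqrt(2666) (C = I*sqrt(2666) - 1*609 = I*sqrt(2666) - 609 = -609 + I*sqrt(2666) ≈ -609.0 + 51.633*I)
1/C = 1/(-609 + I*sqrt(2666))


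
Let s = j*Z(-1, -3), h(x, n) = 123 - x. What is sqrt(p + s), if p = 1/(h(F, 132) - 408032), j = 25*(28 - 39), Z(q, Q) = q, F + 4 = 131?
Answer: sqrt(11446419587091)/204018 ≈ 16.583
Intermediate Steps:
F = 127 (F = -4 + 131 = 127)
j = -275 (j = 25*(-11) = -275)
p = -1/408036 (p = 1/((123 - 1*127) - 408032) = 1/((123 - 127) - 408032) = 1/(-4 - 408032) = 1/(-408036) = -1/408036 ≈ -2.4508e-6)
s = 275 (s = -275*(-1) = 275)
sqrt(p + s) = sqrt(-1/408036 + 275) = sqrt(112209899/408036) = sqrt(11446419587091)/204018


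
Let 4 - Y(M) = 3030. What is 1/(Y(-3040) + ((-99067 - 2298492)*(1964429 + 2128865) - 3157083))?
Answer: -1/9813917029455 ≈ -1.0190e-13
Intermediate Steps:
Y(M) = -3026 (Y(M) = 4 - 1*3030 = 4 - 3030 = -3026)
1/(Y(-3040) + ((-99067 - 2298492)*(1964429 + 2128865) - 3157083)) = 1/(-3026 + ((-99067 - 2298492)*(1964429 + 2128865) - 3157083)) = 1/(-3026 + (-2397559*4093294 - 3157083)) = 1/(-3026 + (-9813913869346 - 3157083)) = 1/(-3026 - 9813917026429) = 1/(-9813917029455) = -1/9813917029455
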